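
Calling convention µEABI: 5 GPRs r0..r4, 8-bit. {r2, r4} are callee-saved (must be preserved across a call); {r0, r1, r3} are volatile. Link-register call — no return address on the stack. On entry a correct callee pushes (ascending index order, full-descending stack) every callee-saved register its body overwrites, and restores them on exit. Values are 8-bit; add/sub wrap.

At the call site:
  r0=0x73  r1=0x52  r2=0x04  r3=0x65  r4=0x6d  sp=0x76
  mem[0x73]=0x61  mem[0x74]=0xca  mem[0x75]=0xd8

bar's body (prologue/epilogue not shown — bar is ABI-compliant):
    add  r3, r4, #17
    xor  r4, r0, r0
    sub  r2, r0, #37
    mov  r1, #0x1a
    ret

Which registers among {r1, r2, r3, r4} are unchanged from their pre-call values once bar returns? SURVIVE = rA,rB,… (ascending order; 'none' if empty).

prologue: push r2 -> mem[0x75]=0x04, sp=0x75
prologue: push r4 -> mem[0x74]=0x6d, sp=0x74
body[0] add  r3, r4, #17 -> r3=0x7e
body[1] xor  r4, r0, r0 -> r4=0x00
body[2] sub  r2, r0, #37 -> r2=0x4e
body[3] mov  r1, #0x1a -> r1=0x1a
epilogue: pop r4=0x6d, sp=0x75
epilogue: pop r2=0x04, sp=0x76
r1: caller-saved, written=True
r2: callee-saved, written=True
r3: caller-saved, written=True
r4: callee-saved, written=True

SURVIVE = r2,r4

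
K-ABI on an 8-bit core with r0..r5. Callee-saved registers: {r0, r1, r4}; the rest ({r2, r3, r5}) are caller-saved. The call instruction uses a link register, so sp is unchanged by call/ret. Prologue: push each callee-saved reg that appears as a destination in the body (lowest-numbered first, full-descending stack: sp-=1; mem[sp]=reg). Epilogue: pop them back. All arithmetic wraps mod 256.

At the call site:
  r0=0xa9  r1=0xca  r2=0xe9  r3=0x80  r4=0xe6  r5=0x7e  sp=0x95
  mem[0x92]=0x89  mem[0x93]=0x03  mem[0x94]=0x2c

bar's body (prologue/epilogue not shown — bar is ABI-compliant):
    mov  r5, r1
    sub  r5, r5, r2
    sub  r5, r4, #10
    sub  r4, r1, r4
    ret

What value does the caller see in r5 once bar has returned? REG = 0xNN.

REG = 0xdc

prologue: push r4 -> mem[0x94]=0xe6, sp=0x94
body[0] mov  r5, r1 -> r5=0xca
body[1] sub  r5, r5, r2 -> r5=0xe1
body[2] sub  r5, r4, #10 -> r5=0xdc
body[3] sub  r4, r1, r4 -> r4=0xe4
epilogue: pop r4=0xe6, sp=0x95
r5 is caller-saved -> body value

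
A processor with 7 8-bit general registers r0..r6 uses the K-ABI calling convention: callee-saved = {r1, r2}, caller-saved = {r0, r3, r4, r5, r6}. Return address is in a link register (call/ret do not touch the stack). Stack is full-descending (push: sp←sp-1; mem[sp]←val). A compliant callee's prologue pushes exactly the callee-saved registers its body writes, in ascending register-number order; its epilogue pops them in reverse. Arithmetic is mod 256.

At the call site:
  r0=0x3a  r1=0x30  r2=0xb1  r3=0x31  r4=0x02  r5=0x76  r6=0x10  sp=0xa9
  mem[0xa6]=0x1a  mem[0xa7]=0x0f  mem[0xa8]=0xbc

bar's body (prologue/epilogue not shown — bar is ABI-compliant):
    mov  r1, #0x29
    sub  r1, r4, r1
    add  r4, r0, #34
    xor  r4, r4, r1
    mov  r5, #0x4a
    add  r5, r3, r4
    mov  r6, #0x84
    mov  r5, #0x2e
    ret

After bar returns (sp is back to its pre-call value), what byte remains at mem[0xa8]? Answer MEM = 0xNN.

prologue: push r1 → mem[0xa8]=0x30, sp=0xa8
body[0] mov  r1, #0x29 → r1=0x29
body[1] sub  r1, r4, r1 → r1=0xd9
body[2] add  r4, r0, #34 → r4=0x5c
body[3] xor  r4, r4, r1 → r4=0x85
body[4] mov  r5, #0x4a → r5=0x4a
body[5] add  r5, r3, r4 → r5=0xb6
body[6] mov  r6, #0x84 → r6=0x84
body[7] mov  r5, #0x2e → r5=0x2e
epilogue: pop r1=0x30, sp=0xa9
prologue pushed ['r1'] at ['0xa8']

MEM = 0x30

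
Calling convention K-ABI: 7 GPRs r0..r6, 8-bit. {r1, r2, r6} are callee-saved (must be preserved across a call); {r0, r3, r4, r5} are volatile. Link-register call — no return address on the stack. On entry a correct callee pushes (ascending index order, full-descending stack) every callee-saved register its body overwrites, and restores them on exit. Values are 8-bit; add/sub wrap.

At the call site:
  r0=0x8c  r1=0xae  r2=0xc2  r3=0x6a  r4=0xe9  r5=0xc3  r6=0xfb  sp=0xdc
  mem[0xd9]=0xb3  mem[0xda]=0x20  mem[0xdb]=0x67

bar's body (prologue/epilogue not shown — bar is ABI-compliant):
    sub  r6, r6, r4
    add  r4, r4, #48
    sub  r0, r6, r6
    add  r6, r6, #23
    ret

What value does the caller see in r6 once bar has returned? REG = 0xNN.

REG = 0xfb

prologue: push r6 -> mem[0xdb]=0xfb, sp=0xdb
body[0] sub  r6, r6, r4 -> r6=0x12
body[1] add  r4, r4, #48 -> r4=0x19
body[2] sub  r0, r6, r6 -> r0=0x00
body[3] add  r6, r6, #23 -> r6=0x29
epilogue: pop r6=0xfb, sp=0xdc
r6 is callee-saved -> restored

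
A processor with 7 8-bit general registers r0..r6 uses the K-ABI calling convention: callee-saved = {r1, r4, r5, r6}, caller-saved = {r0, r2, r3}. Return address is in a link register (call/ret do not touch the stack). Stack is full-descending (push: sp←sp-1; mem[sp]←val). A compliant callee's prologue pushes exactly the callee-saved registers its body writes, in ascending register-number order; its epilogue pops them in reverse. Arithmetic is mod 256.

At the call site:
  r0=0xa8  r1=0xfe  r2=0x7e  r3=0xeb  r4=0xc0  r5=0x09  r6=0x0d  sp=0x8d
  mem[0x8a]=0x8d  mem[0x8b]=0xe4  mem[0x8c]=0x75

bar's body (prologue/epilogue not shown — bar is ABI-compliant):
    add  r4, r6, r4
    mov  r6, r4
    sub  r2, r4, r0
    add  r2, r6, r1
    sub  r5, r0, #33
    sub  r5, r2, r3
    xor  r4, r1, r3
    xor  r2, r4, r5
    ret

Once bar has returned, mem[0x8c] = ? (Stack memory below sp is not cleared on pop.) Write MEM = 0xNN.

prologue: push r4 → mem[0x8c]=0xc0, sp=0x8c
prologue: push r5 → mem[0x8b]=0x09, sp=0x8b
prologue: push r6 → mem[0x8a]=0x0d, sp=0x8a
body[0] add  r4, r6, r4 → r4=0xcd
body[1] mov  r6, r4 → r6=0xcd
body[2] sub  r2, r4, r0 → r2=0x25
body[3] add  r2, r6, r1 → r2=0xcb
body[4] sub  r5, r0, #33 → r5=0x87
body[5] sub  r5, r2, r3 → r5=0xe0
body[6] xor  r4, r1, r3 → r4=0x15
body[7] xor  r2, r4, r5 → r2=0xf5
epilogue: pop r6=0x0d, sp=0x8b
epilogue: pop r5=0x09, sp=0x8c
epilogue: pop r4=0xc0, sp=0x8d
prologue pushed ['r4', 'r5', 'r6'] at ['0x8c', '0x8b', '0x8a']

MEM = 0xc0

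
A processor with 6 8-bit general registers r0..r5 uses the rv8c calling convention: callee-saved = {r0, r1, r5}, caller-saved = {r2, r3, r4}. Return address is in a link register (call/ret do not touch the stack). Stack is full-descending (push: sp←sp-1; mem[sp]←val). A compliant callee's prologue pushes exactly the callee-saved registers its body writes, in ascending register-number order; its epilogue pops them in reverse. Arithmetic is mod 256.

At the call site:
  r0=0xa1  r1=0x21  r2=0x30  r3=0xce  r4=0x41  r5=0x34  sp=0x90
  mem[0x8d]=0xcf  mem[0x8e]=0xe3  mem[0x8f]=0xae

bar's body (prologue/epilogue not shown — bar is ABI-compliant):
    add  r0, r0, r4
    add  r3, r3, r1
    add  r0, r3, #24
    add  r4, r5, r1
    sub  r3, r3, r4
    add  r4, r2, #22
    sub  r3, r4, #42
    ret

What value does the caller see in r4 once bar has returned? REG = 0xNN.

prologue: push r0 -> mem[0x8f]=0xa1, sp=0x8f
body[0] add  r0, r0, r4 -> r0=0xe2
body[1] add  r3, r3, r1 -> r3=0xef
body[2] add  r0, r3, #24 -> r0=0x07
body[3] add  r4, r5, r1 -> r4=0x55
body[4] sub  r3, r3, r4 -> r3=0x9a
body[5] add  r4, r2, #22 -> r4=0x46
body[6] sub  r3, r4, #42 -> r3=0x1c
epilogue: pop r0=0xa1, sp=0x90
r4 is caller-saved -> body value

REG = 0x46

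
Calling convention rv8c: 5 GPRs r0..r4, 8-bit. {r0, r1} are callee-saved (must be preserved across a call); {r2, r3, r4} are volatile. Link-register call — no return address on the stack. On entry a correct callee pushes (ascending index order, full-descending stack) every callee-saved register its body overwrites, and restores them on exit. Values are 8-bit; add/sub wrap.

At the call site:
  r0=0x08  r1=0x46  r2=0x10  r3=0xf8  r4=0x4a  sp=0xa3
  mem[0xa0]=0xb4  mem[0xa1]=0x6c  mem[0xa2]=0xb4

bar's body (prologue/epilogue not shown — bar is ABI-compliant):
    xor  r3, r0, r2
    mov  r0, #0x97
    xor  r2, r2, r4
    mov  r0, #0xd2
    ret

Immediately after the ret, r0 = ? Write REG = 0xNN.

REG = 0x08

prologue: push r0 -> mem[0xa2]=0x08, sp=0xa2
body[0] xor  r3, r0, r2 -> r3=0x18
body[1] mov  r0, #0x97 -> r0=0x97
body[2] xor  r2, r2, r4 -> r2=0x5a
body[3] mov  r0, #0xd2 -> r0=0xd2
epilogue: pop r0=0x08, sp=0xa3
r0 is callee-saved -> restored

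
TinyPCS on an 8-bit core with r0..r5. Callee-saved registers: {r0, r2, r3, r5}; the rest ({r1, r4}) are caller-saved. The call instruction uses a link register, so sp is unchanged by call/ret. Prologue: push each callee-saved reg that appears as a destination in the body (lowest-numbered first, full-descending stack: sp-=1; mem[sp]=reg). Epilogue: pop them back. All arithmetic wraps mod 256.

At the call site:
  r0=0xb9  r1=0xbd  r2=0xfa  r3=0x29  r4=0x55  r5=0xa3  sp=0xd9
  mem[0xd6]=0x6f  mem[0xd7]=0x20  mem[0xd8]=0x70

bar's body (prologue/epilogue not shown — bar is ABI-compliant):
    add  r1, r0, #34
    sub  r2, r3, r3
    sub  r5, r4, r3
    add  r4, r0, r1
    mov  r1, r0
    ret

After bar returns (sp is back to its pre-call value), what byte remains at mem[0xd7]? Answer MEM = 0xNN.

prologue: push r2 -> mem[0xd8]=0xfa, sp=0xd8
prologue: push r5 -> mem[0xd7]=0xa3, sp=0xd7
body[0] add  r1, r0, #34 -> r1=0xdb
body[1] sub  r2, r3, r3 -> r2=0x00
body[2] sub  r5, r4, r3 -> r5=0x2c
body[3] add  r4, r0, r1 -> r4=0x94
body[4] mov  r1, r0 -> r1=0xb9
epilogue: pop r5=0xa3, sp=0xd8
epilogue: pop r2=0xfa, sp=0xd9
prologue pushed ['r2', 'r5'] at ['0xd8', '0xd7']

MEM = 0xa3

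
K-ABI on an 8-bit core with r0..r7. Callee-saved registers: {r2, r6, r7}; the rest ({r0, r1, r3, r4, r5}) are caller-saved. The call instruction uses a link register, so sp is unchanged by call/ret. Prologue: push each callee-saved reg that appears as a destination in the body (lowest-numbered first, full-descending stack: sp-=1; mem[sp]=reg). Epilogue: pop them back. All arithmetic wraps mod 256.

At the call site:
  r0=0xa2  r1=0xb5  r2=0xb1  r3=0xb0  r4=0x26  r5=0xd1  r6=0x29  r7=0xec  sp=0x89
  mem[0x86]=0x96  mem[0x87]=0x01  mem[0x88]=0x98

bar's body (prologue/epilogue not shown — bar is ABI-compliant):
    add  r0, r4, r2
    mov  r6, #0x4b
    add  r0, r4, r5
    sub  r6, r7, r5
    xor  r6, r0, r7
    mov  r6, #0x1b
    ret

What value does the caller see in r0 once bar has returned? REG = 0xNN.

REG = 0xf7

prologue: push r6 → mem[0x88]=0x29, sp=0x88
body[0] add  r0, r4, r2 → r0=0xd7
body[1] mov  r6, #0x4b → r6=0x4b
body[2] add  r0, r4, r5 → r0=0xf7
body[3] sub  r6, r7, r5 → r6=0x1b
body[4] xor  r6, r0, r7 → r6=0x1b
body[5] mov  r6, #0x1b → r6=0x1b
epilogue: pop r6=0x29, sp=0x89
r0 is caller-saved → body value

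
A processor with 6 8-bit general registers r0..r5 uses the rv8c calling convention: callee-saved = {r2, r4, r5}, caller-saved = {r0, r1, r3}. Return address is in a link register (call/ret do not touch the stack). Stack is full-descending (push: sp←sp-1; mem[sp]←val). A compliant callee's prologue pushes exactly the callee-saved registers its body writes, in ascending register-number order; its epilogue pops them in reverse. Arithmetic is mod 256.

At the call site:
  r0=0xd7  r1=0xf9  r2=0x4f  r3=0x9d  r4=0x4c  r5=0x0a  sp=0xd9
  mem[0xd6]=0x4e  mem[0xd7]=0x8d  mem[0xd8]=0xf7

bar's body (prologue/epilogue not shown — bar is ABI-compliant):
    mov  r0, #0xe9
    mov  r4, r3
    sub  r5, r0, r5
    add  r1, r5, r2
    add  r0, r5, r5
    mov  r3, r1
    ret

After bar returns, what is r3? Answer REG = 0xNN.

REG = 0x2e

prologue: push r4 -> mem[0xd8]=0x4c, sp=0xd8
prologue: push r5 -> mem[0xd7]=0x0a, sp=0xd7
body[0] mov  r0, #0xe9 -> r0=0xe9
body[1] mov  r4, r3 -> r4=0x9d
body[2] sub  r5, r0, r5 -> r5=0xdf
body[3] add  r1, r5, r2 -> r1=0x2e
body[4] add  r0, r5, r5 -> r0=0xbe
body[5] mov  r3, r1 -> r3=0x2e
epilogue: pop r5=0x0a, sp=0xd8
epilogue: pop r4=0x4c, sp=0xd9
r3 is caller-saved -> body value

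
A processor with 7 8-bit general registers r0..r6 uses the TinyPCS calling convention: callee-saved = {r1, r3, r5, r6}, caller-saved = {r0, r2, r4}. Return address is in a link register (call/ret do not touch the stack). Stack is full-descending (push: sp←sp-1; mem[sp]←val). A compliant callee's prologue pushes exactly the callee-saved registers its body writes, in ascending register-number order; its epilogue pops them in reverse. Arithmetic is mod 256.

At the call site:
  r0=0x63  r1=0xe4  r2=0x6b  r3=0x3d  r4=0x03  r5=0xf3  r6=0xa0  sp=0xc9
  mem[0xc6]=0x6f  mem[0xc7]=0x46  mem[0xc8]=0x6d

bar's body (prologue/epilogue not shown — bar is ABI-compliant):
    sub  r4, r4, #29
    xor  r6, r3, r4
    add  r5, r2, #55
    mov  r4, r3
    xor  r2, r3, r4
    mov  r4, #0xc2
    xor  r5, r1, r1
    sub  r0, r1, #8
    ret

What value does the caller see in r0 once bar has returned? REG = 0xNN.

prologue: push r5 -> mem[0xc8]=0xf3, sp=0xc8
prologue: push r6 -> mem[0xc7]=0xa0, sp=0xc7
body[0] sub  r4, r4, #29 -> r4=0xe6
body[1] xor  r6, r3, r4 -> r6=0xdb
body[2] add  r5, r2, #55 -> r5=0xa2
body[3] mov  r4, r3 -> r4=0x3d
body[4] xor  r2, r3, r4 -> r2=0x00
body[5] mov  r4, #0xc2 -> r4=0xc2
body[6] xor  r5, r1, r1 -> r5=0x00
body[7] sub  r0, r1, #8 -> r0=0xdc
epilogue: pop r6=0xa0, sp=0xc8
epilogue: pop r5=0xf3, sp=0xc9
r0 is caller-saved -> body value

REG = 0xdc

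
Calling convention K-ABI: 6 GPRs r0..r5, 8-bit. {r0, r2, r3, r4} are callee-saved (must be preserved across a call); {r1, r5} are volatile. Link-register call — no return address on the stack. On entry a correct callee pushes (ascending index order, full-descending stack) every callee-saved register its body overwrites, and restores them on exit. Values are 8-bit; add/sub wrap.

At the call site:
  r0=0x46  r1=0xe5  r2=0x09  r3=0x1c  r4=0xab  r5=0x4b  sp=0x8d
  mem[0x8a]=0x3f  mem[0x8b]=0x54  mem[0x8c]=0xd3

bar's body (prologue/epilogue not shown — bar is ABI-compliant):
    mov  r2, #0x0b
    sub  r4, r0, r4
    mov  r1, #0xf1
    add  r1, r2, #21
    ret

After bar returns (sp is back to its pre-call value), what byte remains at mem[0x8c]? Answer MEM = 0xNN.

MEM = 0x09

prologue: push r2 → mem[0x8c]=0x09, sp=0x8c
prologue: push r4 → mem[0x8b]=0xab, sp=0x8b
body[0] mov  r2, #0x0b → r2=0x0b
body[1] sub  r4, r0, r4 → r4=0x9b
body[2] mov  r1, #0xf1 → r1=0xf1
body[3] add  r1, r2, #21 → r1=0x20
epilogue: pop r4=0xab, sp=0x8c
epilogue: pop r2=0x09, sp=0x8d
prologue pushed ['r2', 'r4'] at ['0x8c', '0x8b']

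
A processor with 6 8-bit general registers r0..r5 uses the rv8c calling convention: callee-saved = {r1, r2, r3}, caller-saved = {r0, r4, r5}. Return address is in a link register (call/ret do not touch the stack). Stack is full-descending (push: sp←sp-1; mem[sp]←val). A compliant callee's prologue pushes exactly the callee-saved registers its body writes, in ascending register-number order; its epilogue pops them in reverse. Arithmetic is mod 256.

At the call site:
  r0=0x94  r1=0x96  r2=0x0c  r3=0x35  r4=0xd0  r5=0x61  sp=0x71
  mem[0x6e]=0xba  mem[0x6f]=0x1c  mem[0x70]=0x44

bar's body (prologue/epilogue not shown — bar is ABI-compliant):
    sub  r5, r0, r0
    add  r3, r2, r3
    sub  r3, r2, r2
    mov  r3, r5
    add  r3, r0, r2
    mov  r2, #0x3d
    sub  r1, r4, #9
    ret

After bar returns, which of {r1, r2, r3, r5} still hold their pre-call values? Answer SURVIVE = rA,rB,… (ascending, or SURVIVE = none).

prologue: push r1 -> mem[0x70]=0x96, sp=0x70
prologue: push r2 -> mem[0x6f]=0x0c, sp=0x6f
prologue: push r3 -> mem[0x6e]=0x35, sp=0x6e
body[0] sub  r5, r0, r0 -> r5=0x00
body[1] add  r3, r2, r3 -> r3=0x41
body[2] sub  r3, r2, r2 -> r3=0x00
body[3] mov  r3, r5 -> r3=0x00
body[4] add  r3, r0, r2 -> r3=0xa0
body[5] mov  r2, #0x3d -> r2=0x3d
body[6] sub  r1, r4, #9 -> r1=0xc7
epilogue: pop r3=0x35, sp=0x6f
epilogue: pop r2=0x0c, sp=0x70
epilogue: pop r1=0x96, sp=0x71
r1: callee-saved, written=True
r2: callee-saved, written=True
r3: callee-saved, written=True
r5: caller-saved, written=True

SURVIVE = r1,r2,r3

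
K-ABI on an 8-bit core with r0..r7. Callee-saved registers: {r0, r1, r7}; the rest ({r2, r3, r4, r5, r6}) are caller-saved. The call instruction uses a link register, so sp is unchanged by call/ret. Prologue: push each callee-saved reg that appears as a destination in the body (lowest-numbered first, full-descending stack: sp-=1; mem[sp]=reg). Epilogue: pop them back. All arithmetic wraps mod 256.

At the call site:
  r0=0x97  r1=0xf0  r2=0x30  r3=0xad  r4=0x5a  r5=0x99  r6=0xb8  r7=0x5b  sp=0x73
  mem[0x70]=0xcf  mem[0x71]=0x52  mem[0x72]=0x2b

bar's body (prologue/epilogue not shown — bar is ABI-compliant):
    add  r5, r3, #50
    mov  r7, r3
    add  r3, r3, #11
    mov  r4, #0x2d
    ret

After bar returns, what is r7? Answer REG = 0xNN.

REG = 0x5b

prologue: push r7 → mem[0x72]=0x5b, sp=0x72
body[0] add  r5, r3, #50 → r5=0xdf
body[1] mov  r7, r3 → r7=0xad
body[2] add  r3, r3, #11 → r3=0xb8
body[3] mov  r4, #0x2d → r4=0x2d
epilogue: pop r7=0x5b, sp=0x73
r7 is callee-saved → restored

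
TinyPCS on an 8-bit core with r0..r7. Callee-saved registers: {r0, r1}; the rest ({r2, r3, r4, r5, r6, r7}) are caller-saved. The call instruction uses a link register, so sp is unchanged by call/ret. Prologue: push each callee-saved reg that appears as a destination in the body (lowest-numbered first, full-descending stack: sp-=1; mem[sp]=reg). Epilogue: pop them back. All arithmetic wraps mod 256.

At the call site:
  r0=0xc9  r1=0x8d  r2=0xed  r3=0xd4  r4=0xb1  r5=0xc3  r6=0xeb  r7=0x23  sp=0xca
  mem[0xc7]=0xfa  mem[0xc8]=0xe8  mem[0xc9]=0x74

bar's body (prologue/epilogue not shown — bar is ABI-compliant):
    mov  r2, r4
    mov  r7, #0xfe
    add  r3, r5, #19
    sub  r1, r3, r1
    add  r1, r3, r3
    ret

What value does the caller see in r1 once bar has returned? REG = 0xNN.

REG = 0x8d

prologue: push r1 -> mem[0xc9]=0x8d, sp=0xc9
body[0] mov  r2, r4 -> r2=0xb1
body[1] mov  r7, #0xfe -> r7=0xfe
body[2] add  r3, r5, #19 -> r3=0xd6
body[3] sub  r1, r3, r1 -> r1=0x49
body[4] add  r1, r3, r3 -> r1=0xac
epilogue: pop r1=0x8d, sp=0xca
r1 is callee-saved -> restored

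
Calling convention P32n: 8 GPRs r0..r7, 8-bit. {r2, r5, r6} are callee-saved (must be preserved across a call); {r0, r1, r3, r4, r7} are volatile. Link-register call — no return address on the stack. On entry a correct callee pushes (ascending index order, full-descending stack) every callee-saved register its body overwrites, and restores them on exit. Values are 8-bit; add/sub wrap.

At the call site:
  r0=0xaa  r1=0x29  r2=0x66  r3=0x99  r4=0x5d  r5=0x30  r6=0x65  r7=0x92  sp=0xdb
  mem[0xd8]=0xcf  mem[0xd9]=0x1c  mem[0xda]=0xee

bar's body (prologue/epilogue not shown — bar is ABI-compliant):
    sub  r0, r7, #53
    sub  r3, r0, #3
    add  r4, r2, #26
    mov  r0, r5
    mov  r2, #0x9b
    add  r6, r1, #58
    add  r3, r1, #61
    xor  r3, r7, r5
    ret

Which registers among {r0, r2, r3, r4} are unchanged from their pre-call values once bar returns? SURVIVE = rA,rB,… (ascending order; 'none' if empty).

prologue: push r2 → mem[0xda]=0x66, sp=0xda
prologue: push r6 → mem[0xd9]=0x65, sp=0xd9
body[0] sub  r0, r7, #53 → r0=0x5d
body[1] sub  r3, r0, #3 → r3=0x5a
body[2] add  r4, r2, #26 → r4=0x80
body[3] mov  r0, r5 → r0=0x30
body[4] mov  r2, #0x9b → r2=0x9b
body[5] add  r6, r1, #58 → r6=0x63
body[6] add  r3, r1, #61 → r3=0x66
body[7] xor  r3, r7, r5 → r3=0xa2
epilogue: pop r6=0x65, sp=0xda
epilogue: pop r2=0x66, sp=0xdb
r0: caller-saved, written=True
r2: callee-saved, written=True
r3: caller-saved, written=True
r4: caller-saved, written=True

SURVIVE = r2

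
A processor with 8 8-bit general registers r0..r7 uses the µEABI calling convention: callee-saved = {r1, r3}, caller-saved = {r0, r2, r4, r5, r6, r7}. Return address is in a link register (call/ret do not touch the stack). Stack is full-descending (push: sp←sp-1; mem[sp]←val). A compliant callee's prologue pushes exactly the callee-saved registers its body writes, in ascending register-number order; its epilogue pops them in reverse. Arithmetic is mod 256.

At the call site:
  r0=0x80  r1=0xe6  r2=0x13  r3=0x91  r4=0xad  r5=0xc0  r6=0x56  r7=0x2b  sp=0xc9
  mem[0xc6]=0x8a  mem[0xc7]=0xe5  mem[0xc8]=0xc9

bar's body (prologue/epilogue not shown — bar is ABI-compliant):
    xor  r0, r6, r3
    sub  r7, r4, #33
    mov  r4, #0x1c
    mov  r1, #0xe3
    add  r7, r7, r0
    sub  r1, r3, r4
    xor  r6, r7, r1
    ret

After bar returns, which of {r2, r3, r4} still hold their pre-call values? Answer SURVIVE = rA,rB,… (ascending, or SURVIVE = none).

SURVIVE = r2,r3

prologue: push r1 → mem[0xc8]=0xe6, sp=0xc8
body[0] xor  r0, r6, r3 → r0=0xc7
body[1] sub  r7, r4, #33 → r7=0x8c
body[2] mov  r4, #0x1c → r4=0x1c
body[3] mov  r1, #0xe3 → r1=0xe3
body[4] add  r7, r7, r0 → r7=0x53
body[5] sub  r1, r3, r4 → r1=0x75
body[6] xor  r6, r7, r1 → r6=0x26
epilogue: pop r1=0xe6, sp=0xc9
r2: caller-saved, written=False
r3: callee-saved, written=False
r4: caller-saved, written=True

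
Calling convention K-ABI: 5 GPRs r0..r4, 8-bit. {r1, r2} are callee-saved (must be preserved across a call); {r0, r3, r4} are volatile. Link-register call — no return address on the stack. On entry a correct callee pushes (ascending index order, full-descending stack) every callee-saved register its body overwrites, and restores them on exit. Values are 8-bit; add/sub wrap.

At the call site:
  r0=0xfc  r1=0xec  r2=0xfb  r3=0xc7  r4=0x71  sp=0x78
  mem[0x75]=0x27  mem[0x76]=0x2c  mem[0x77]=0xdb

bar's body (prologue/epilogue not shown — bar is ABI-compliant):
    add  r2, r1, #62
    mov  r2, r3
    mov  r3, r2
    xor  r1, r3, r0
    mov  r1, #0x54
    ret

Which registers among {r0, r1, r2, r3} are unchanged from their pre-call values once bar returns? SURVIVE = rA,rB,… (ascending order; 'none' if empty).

SURVIVE = r0,r1,r2,r3

prologue: push r1 -> mem[0x77]=0xec, sp=0x77
prologue: push r2 -> mem[0x76]=0xfb, sp=0x76
body[0] add  r2, r1, #62 -> r2=0x2a
body[1] mov  r2, r3 -> r2=0xc7
body[2] mov  r3, r2 -> r3=0xc7
body[3] xor  r1, r3, r0 -> r1=0x3b
body[4] mov  r1, #0x54 -> r1=0x54
epilogue: pop r2=0xfb, sp=0x77
epilogue: pop r1=0xec, sp=0x78
r0: caller-saved, written=False
r1: callee-saved, written=True
r2: callee-saved, written=True
r3: caller-saved, written=True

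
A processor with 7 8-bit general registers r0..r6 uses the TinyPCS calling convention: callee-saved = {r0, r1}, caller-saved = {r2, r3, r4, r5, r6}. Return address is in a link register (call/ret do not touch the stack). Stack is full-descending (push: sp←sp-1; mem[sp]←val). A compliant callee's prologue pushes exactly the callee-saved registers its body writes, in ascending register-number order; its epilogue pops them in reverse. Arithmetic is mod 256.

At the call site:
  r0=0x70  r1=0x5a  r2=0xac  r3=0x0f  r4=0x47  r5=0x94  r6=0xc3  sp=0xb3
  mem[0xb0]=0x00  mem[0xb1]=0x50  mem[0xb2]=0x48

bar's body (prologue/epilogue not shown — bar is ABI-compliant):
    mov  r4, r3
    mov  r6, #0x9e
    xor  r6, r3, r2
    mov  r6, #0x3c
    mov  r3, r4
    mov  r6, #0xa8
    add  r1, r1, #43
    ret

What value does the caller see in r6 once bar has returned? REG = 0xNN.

prologue: push r1 -> mem[0xb2]=0x5a, sp=0xb2
body[0] mov  r4, r3 -> r4=0x0f
body[1] mov  r6, #0x9e -> r6=0x9e
body[2] xor  r6, r3, r2 -> r6=0xa3
body[3] mov  r6, #0x3c -> r6=0x3c
body[4] mov  r3, r4 -> r3=0x0f
body[5] mov  r6, #0xa8 -> r6=0xa8
body[6] add  r1, r1, #43 -> r1=0x85
epilogue: pop r1=0x5a, sp=0xb3
r6 is caller-saved -> body value

REG = 0xa8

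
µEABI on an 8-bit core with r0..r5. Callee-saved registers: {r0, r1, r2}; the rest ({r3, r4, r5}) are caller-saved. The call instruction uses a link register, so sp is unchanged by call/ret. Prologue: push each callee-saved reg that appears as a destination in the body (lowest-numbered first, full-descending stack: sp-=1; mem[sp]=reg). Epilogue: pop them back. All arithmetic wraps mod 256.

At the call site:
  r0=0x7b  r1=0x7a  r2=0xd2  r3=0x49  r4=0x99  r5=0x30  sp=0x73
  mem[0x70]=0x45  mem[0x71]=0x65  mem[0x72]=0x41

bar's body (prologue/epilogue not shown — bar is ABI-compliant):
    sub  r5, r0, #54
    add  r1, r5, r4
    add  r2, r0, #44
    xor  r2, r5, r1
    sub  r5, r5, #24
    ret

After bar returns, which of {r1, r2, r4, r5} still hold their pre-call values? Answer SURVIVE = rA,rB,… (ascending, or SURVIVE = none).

SURVIVE = r1,r2,r4

prologue: push r1 → mem[0x72]=0x7a, sp=0x72
prologue: push r2 → mem[0x71]=0xd2, sp=0x71
body[0] sub  r5, r0, #54 → r5=0x45
body[1] add  r1, r5, r4 → r1=0xde
body[2] add  r2, r0, #44 → r2=0xa7
body[3] xor  r2, r5, r1 → r2=0x9b
body[4] sub  r5, r5, #24 → r5=0x2d
epilogue: pop r2=0xd2, sp=0x72
epilogue: pop r1=0x7a, sp=0x73
r1: callee-saved, written=True
r2: callee-saved, written=True
r4: caller-saved, written=False
r5: caller-saved, written=True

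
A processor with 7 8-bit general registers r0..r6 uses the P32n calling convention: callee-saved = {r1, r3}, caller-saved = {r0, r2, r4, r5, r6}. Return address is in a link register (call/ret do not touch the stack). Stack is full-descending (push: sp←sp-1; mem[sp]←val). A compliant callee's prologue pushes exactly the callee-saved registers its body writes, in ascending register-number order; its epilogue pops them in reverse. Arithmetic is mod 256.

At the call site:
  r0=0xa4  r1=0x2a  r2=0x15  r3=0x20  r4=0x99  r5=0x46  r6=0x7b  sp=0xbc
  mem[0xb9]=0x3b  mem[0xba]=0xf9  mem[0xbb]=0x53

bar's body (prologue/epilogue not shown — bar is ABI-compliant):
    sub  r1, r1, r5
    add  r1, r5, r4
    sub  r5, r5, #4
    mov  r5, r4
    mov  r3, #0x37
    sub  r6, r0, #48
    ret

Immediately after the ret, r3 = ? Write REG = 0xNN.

prologue: push r1 -> mem[0xbb]=0x2a, sp=0xbb
prologue: push r3 -> mem[0xba]=0x20, sp=0xba
body[0] sub  r1, r1, r5 -> r1=0xe4
body[1] add  r1, r5, r4 -> r1=0xdf
body[2] sub  r5, r5, #4 -> r5=0x42
body[3] mov  r5, r4 -> r5=0x99
body[4] mov  r3, #0x37 -> r3=0x37
body[5] sub  r6, r0, #48 -> r6=0x74
epilogue: pop r3=0x20, sp=0xbb
epilogue: pop r1=0x2a, sp=0xbc
r3 is callee-saved -> restored

REG = 0x20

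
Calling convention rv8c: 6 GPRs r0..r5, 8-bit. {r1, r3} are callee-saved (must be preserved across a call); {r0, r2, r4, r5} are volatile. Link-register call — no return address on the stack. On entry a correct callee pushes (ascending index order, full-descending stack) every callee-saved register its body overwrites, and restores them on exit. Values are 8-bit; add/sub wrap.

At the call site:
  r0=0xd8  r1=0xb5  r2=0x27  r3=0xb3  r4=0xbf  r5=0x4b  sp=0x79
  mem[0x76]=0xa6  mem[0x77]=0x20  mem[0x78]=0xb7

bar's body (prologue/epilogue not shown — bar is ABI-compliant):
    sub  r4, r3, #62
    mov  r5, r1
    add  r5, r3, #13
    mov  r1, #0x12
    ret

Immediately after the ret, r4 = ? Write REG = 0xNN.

prologue: push r1 → mem[0x78]=0xb5, sp=0x78
body[0] sub  r4, r3, #62 → r4=0x75
body[1] mov  r5, r1 → r5=0xb5
body[2] add  r5, r3, #13 → r5=0xc0
body[3] mov  r1, #0x12 → r1=0x12
epilogue: pop r1=0xb5, sp=0x79
r4 is caller-saved → body value

REG = 0x75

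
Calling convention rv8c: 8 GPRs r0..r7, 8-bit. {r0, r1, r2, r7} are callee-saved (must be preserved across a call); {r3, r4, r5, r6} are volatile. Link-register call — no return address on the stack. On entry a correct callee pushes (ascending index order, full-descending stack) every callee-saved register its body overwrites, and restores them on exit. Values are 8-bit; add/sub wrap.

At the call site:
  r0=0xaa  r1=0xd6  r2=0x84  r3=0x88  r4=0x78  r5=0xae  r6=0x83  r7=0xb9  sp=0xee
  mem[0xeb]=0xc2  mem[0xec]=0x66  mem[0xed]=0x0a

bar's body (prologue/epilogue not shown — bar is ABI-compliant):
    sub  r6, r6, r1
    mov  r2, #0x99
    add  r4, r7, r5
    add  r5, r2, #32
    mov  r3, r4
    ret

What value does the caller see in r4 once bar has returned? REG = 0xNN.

REG = 0x67

prologue: push r2 → mem[0xed]=0x84, sp=0xed
body[0] sub  r6, r6, r1 → r6=0xad
body[1] mov  r2, #0x99 → r2=0x99
body[2] add  r4, r7, r5 → r4=0x67
body[3] add  r5, r2, #32 → r5=0xb9
body[4] mov  r3, r4 → r3=0x67
epilogue: pop r2=0x84, sp=0xee
r4 is caller-saved → body value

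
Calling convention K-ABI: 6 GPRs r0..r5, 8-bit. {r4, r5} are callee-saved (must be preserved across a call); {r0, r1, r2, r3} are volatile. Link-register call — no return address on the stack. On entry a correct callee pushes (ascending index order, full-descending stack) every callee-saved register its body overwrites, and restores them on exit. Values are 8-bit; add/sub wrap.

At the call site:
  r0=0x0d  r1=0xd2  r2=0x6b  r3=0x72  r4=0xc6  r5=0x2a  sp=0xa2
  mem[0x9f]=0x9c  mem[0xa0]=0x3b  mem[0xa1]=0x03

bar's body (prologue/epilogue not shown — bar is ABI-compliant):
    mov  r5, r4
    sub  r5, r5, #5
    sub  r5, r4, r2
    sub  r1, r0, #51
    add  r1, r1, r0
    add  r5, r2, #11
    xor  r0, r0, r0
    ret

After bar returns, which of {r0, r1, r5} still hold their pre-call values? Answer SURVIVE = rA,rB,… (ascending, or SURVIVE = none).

SURVIVE = r5

prologue: push r5 -> mem[0xa1]=0x2a, sp=0xa1
body[0] mov  r5, r4 -> r5=0xc6
body[1] sub  r5, r5, #5 -> r5=0xc1
body[2] sub  r5, r4, r2 -> r5=0x5b
body[3] sub  r1, r0, #51 -> r1=0xda
body[4] add  r1, r1, r0 -> r1=0xe7
body[5] add  r5, r2, #11 -> r5=0x76
body[6] xor  r0, r0, r0 -> r0=0x00
epilogue: pop r5=0x2a, sp=0xa2
r0: caller-saved, written=True
r1: caller-saved, written=True
r5: callee-saved, written=True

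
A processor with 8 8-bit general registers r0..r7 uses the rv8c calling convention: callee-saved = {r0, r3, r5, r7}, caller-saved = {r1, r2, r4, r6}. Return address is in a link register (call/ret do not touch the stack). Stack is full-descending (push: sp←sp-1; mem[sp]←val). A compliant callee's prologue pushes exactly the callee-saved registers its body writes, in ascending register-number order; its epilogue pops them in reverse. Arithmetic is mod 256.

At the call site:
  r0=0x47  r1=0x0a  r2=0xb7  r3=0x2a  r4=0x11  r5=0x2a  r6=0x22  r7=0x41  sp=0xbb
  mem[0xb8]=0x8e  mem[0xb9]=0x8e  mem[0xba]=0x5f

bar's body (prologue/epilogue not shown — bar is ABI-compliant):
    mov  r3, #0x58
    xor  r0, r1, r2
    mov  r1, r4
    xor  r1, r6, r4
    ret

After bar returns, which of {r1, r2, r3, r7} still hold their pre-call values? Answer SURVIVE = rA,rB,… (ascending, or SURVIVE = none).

prologue: push r0 -> mem[0xba]=0x47, sp=0xba
prologue: push r3 -> mem[0xb9]=0x2a, sp=0xb9
body[0] mov  r3, #0x58 -> r3=0x58
body[1] xor  r0, r1, r2 -> r0=0xbd
body[2] mov  r1, r4 -> r1=0x11
body[3] xor  r1, r6, r4 -> r1=0x33
epilogue: pop r3=0x2a, sp=0xba
epilogue: pop r0=0x47, sp=0xbb
r1: caller-saved, written=True
r2: caller-saved, written=False
r3: callee-saved, written=True
r7: callee-saved, written=False

SURVIVE = r2,r3,r7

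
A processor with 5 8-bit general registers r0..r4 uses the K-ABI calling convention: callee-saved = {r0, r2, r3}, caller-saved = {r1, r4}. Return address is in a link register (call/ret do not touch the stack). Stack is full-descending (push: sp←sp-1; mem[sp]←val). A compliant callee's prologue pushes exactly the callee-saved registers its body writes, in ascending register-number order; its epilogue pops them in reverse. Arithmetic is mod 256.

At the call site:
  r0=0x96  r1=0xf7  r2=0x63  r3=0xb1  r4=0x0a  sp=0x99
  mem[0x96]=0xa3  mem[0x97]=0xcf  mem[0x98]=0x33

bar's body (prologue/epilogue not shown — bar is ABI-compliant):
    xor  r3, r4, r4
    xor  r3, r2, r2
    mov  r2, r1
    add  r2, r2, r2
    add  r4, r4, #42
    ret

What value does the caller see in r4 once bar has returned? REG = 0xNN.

prologue: push r2 -> mem[0x98]=0x63, sp=0x98
prologue: push r3 -> mem[0x97]=0xb1, sp=0x97
body[0] xor  r3, r4, r4 -> r3=0x00
body[1] xor  r3, r2, r2 -> r3=0x00
body[2] mov  r2, r1 -> r2=0xf7
body[3] add  r2, r2, r2 -> r2=0xee
body[4] add  r4, r4, #42 -> r4=0x34
epilogue: pop r3=0xb1, sp=0x98
epilogue: pop r2=0x63, sp=0x99
r4 is caller-saved -> body value

REG = 0x34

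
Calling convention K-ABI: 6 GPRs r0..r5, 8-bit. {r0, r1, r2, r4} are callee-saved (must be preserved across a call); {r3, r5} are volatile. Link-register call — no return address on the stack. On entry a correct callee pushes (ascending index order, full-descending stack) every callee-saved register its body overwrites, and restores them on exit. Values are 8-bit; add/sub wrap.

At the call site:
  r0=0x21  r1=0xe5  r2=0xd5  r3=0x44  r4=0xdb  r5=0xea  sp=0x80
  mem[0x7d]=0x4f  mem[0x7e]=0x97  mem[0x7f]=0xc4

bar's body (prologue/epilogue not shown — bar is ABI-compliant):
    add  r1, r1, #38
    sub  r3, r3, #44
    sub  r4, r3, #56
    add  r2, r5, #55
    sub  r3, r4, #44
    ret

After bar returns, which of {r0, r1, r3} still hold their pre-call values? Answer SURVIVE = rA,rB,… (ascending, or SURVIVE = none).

SURVIVE = r0,r1

prologue: push r1 -> mem[0x7f]=0xe5, sp=0x7f
prologue: push r2 -> mem[0x7e]=0xd5, sp=0x7e
prologue: push r4 -> mem[0x7d]=0xdb, sp=0x7d
body[0] add  r1, r1, #38 -> r1=0x0b
body[1] sub  r3, r3, #44 -> r3=0x18
body[2] sub  r4, r3, #56 -> r4=0xe0
body[3] add  r2, r5, #55 -> r2=0x21
body[4] sub  r3, r4, #44 -> r3=0xb4
epilogue: pop r4=0xdb, sp=0x7e
epilogue: pop r2=0xd5, sp=0x7f
epilogue: pop r1=0xe5, sp=0x80
r0: callee-saved, written=False
r1: callee-saved, written=True
r3: caller-saved, written=True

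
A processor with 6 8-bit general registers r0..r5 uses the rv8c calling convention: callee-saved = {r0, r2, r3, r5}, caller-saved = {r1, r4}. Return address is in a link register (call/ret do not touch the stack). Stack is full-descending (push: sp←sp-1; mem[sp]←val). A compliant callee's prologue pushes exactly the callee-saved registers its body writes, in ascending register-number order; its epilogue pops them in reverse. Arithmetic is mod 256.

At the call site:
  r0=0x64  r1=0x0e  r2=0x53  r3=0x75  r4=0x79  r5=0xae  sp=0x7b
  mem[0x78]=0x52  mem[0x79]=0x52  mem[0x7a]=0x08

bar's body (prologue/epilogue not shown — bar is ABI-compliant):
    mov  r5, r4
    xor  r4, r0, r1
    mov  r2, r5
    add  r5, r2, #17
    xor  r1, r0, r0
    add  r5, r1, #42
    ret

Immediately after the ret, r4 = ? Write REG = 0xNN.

prologue: push r2 -> mem[0x7a]=0x53, sp=0x7a
prologue: push r5 -> mem[0x79]=0xae, sp=0x79
body[0] mov  r5, r4 -> r5=0x79
body[1] xor  r4, r0, r1 -> r4=0x6a
body[2] mov  r2, r5 -> r2=0x79
body[3] add  r5, r2, #17 -> r5=0x8a
body[4] xor  r1, r0, r0 -> r1=0x00
body[5] add  r5, r1, #42 -> r5=0x2a
epilogue: pop r5=0xae, sp=0x7a
epilogue: pop r2=0x53, sp=0x7b
r4 is caller-saved -> body value

REG = 0x6a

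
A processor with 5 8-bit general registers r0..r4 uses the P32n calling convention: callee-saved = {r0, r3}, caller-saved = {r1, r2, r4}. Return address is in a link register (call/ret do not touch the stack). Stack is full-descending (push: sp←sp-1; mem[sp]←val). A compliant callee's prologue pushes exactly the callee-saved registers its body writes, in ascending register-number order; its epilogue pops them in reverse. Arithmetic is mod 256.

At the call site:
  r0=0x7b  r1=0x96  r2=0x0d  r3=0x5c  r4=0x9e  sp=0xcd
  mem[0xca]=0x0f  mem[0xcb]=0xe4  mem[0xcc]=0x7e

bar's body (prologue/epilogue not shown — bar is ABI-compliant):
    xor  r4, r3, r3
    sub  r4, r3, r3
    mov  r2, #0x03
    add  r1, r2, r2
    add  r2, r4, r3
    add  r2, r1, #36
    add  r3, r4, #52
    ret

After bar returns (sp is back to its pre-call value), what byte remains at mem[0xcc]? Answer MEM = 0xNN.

MEM = 0x5c

prologue: push r3 → mem[0xcc]=0x5c, sp=0xcc
body[0] xor  r4, r3, r3 → r4=0x00
body[1] sub  r4, r3, r3 → r4=0x00
body[2] mov  r2, #0x03 → r2=0x03
body[3] add  r1, r2, r2 → r1=0x06
body[4] add  r2, r4, r3 → r2=0x5c
body[5] add  r2, r1, #36 → r2=0x2a
body[6] add  r3, r4, #52 → r3=0x34
epilogue: pop r3=0x5c, sp=0xcd
prologue pushed ['r3'] at ['0xcc']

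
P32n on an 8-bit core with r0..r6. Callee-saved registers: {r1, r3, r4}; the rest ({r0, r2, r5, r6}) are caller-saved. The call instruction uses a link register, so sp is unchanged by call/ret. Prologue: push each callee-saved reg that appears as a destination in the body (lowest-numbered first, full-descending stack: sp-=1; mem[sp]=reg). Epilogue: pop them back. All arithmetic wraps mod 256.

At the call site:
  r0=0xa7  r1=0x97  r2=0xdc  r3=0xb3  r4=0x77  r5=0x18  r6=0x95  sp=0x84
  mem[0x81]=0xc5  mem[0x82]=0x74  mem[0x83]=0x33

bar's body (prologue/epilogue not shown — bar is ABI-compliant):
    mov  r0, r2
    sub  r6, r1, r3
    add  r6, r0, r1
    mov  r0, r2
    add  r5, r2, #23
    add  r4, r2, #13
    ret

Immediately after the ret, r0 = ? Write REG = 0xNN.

prologue: push r4 → mem[0x83]=0x77, sp=0x83
body[0] mov  r0, r2 → r0=0xdc
body[1] sub  r6, r1, r3 → r6=0xe4
body[2] add  r6, r0, r1 → r6=0x73
body[3] mov  r0, r2 → r0=0xdc
body[4] add  r5, r2, #23 → r5=0xf3
body[5] add  r4, r2, #13 → r4=0xe9
epilogue: pop r4=0x77, sp=0x84
r0 is caller-saved → body value

REG = 0xdc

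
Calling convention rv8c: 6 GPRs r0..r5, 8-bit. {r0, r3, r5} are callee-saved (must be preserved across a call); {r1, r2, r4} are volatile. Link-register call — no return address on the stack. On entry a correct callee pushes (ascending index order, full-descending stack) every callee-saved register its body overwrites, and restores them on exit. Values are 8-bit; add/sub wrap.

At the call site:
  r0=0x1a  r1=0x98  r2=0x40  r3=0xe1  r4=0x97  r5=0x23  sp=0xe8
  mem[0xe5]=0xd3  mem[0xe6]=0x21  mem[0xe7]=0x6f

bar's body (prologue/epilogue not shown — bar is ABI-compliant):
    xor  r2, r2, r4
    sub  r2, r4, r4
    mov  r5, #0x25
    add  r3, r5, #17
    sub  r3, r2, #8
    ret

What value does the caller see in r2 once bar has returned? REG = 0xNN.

REG = 0x00

prologue: push r3 -> mem[0xe7]=0xe1, sp=0xe7
prologue: push r5 -> mem[0xe6]=0x23, sp=0xe6
body[0] xor  r2, r2, r4 -> r2=0xd7
body[1] sub  r2, r4, r4 -> r2=0x00
body[2] mov  r5, #0x25 -> r5=0x25
body[3] add  r3, r5, #17 -> r3=0x36
body[4] sub  r3, r2, #8 -> r3=0xf8
epilogue: pop r5=0x23, sp=0xe7
epilogue: pop r3=0xe1, sp=0xe8
r2 is caller-saved -> body value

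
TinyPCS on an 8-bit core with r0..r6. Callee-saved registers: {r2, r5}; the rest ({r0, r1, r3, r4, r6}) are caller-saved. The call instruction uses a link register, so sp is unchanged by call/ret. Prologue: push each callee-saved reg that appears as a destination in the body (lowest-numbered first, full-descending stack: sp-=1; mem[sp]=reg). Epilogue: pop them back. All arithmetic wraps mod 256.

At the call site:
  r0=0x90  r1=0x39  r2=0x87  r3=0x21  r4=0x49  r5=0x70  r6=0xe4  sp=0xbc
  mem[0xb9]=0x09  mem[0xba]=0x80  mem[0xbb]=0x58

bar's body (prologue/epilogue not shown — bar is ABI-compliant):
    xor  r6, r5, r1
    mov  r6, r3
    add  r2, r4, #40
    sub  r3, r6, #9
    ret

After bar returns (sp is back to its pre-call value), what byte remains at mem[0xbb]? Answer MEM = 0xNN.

MEM = 0x87

prologue: push r2 -> mem[0xbb]=0x87, sp=0xbb
body[0] xor  r6, r5, r1 -> r6=0x49
body[1] mov  r6, r3 -> r6=0x21
body[2] add  r2, r4, #40 -> r2=0x71
body[3] sub  r3, r6, #9 -> r3=0x18
epilogue: pop r2=0x87, sp=0xbc
prologue pushed ['r2'] at ['0xbb']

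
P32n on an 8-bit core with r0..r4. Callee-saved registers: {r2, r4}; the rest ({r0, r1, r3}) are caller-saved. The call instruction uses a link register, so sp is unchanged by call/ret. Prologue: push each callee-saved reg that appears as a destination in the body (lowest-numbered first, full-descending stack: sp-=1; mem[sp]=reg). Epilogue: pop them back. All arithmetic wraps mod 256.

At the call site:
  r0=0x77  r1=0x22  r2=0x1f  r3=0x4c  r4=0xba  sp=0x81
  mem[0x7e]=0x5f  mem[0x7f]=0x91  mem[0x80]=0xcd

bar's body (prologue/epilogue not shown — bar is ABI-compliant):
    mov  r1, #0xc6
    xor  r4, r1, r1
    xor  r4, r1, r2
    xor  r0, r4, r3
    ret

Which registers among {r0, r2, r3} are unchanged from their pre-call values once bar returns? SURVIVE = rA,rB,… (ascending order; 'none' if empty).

prologue: push r4 → mem[0x80]=0xba, sp=0x80
body[0] mov  r1, #0xc6 → r1=0xc6
body[1] xor  r4, r1, r1 → r4=0x00
body[2] xor  r4, r1, r2 → r4=0xd9
body[3] xor  r0, r4, r3 → r0=0x95
epilogue: pop r4=0xba, sp=0x81
r0: caller-saved, written=True
r2: callee-saved, written=False
r3: caller-saved, written=False

SURVIVE = r2,r3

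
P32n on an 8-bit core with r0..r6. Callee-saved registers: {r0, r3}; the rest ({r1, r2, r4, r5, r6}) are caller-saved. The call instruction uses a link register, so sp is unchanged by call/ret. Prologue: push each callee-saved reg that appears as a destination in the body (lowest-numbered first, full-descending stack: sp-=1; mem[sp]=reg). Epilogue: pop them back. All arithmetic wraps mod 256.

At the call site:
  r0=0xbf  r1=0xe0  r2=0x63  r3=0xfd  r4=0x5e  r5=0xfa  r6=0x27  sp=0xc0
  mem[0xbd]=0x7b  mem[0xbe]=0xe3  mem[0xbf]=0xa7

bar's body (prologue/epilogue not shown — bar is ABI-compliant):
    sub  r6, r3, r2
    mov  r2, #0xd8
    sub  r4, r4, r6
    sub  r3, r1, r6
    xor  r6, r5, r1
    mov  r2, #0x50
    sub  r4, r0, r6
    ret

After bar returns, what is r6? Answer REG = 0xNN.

prologue: push r3 → mem[0xbf]=0xfd, sp=0xbf
body[0] sub  r6, r3, r2 → r6=0x9a
body[1] mov  r2, #0xd8 → r2=0xd8
body[2] sub  r4, r4, r6 → r4=0xc4
body[3] sub  r3, r1, r6 → r3=0x46
body[4] xor  r6, r5, r1 → r6=0x1a
body[5] mov  r2, #0x50 → r2=0x50
body[6] sub  r4, r0, r6 → r4=0xa5
epilogue: pop r3=0xfd, sp=0xc0
r6 is caller-saved → body value

REG = 0x1a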